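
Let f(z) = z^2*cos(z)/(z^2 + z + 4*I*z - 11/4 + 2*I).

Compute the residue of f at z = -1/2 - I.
Write f(z) = P(z)/Q(z) with P(z) = z^2*cos(z) and Q(z) = z^2 + z + 4*I*z - 11/4 + 2*I.
The denominator factors as Q(z) = (z + 1/2 + 3*I)*(z + 1/2 + I), so z = -1/2 - I is a simple zero of Q and P is analytic there; z = -1/2 - I is therefore a simple pole and
  Res(f, z₀) = P(z₀)/Q'(z₀).

Q'(z) = 2*z + 1 + 4*I, so Q'(-1/2 - I) = 2*I.
P(-1/2 - I) = (-3/4 + I)*cos(1/2 + I).

Res(f, -1/2 - I) = ((-3/4 + I)*cos(1/2 + I))/(2*I) = (1/2 + 3*I/8)*cos(1/2 + I)

Final answer: (1/2 + 3*I/8)*cos(1/2 + I)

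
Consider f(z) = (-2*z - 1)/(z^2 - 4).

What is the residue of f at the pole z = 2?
Write f(z) = P(z)/Q(z) with P(z) = -2*z - 1 and Q(z) = z^2 - 4.
The denominator factors as Q(z) = (z - 2)*(z + 2), so z = 2 is a simple zero of Q and P is analytic there; z = 2 is therefore a simple pole and
  Res(f, z₀) = P(z₀)/Q'(z₀).

Q'(z) = 2*z, so Q'(2) = 4.
P(2) = -5.

Res(f, 2) = (-5)/(4) = -5/4

Final answer: -5/4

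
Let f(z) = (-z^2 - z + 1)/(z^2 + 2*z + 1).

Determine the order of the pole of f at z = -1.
Factor the denominator:
  z^2 + 2*z + 1 = (z + 1)^2

The numerator P(z) = -z^2 - z + 1 has P(-1) = 1 ≠ 0, so no factor of (z + 1) cancels.
Near z = -1 we can therefore write f(z) = g(z)/(z + 1)^2 with g analytic at -1 and g(-1) ≠ 0 (g is just the numerator).

Hence z = -1 is a pole of order 2.

Final answer: 2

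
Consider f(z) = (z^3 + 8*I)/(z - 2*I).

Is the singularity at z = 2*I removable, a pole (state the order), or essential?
removable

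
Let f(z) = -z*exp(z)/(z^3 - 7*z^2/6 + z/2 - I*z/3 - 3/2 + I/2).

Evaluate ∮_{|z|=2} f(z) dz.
By the residue theorem, ∮_C f(z) dz = 2πi · (sum of the residues of f at the poles inside |z| = 2).

The denominator factors as (z - 3/2)*(z - I)*(z + 1/3 + I), so the singularities of f are simple poles at z = 3/2, z = I, z = -1/3 - I.
  |3/2|² = 9/4 < 4 = 2², so this pole is inside the contour.
  |I|² = 1 < 4 = 2², so this pole is inside the contour.
  |-1/3 - I|² = 10/9 < 4 = 2², so this pole is inside the contour.

With P(z) = -z*exp(z) and Q(z) = z^3 - 7*z^2/6 + z/2 - I*z/3 - 3/2 + I/2, each pole is simple, so Res(f, z₀) = P(z₀)/Q'(z₀) with Q'(z) = 3*z^2 - 7*z/3 + 1/2 - I/3.
  Res(f, 3/2) = P(3/2)/Q'(3/2) = (-3*exp(3/2)/2)/(15/4 - I/3) = (-810/2041 - 72*I/2041)*exp(3/2)
  Res(f, I) = P(I)/Q'(I) = (-I*exp(I))/(-5/2 - 8*I/3) = (96/481 + 90*I/481)*exp(I)
  Res(f, -1/3 - I) = P(-1/3 - I)/Q'(-1/3 - I) = ((1/3 + I)*exp(-1/3 - I))/(-25/18 + 4*I) = (1146/5809 - 882*I/5809)*exp(-1/3 - I)

Sum of residues inside C: (1146/5809 - 882*I/5809)*exp(-1/3 - I) + (-810/2041 - 72*I/2041)*exp(3/2) + (96/481 + 90*I/481)*exp(I)
∮_C f(z) dz = 2πi · ((1146/5809 - 882*I/5809)*exp(-1/3 - I) + (-810/2041 - 72*I/2041)*exp(3/2) + (96/481 + 90*I/481)*exp(I)) = pi*(144/2041 - 1620*I/2041)*exp(3/2) + pi*(-180/481 + 192*I/481)*exp(I) + pi*(1764/5809 + 2292*I/5809)*exp(-1/3 - I)

Final answer: pi*(144/2041 - 1620*I/2041)*exp(3/2) + pi*(-180/481 + 192*I/481)*exp(I) + pi*(1764/5809 + 2292*I/5809)*exp(-1/3 - I)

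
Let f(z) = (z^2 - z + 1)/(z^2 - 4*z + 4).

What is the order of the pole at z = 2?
Factor the denominator:
  z^2 - 4*z + 4 = (z - 2)^2

The numerator P(z) = z^2 - z + 1 has P(2) = 3 ≠ 0, so no factor of (z - 2) cancels.
Near z = 2 we can therefore write f(z) = g(z)/(z - 2)^2 with g analytic at 2 and g(2) ≠ 0 (g is just the numerator).

Hence z = 2 is a pole of order 2.

Final answer: 2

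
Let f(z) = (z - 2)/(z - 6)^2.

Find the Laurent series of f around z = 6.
4/(z - 6)^2 + 1/(z - 6)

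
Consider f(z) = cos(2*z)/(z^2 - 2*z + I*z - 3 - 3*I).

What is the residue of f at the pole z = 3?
Write f(z) = P(z)/Q(z) with P(z) = cos(2*z) and Q(z) = z^2 - 2*z + I*z - 3 - 3*I.
The denominator factors as Q(z) = (z + 1 + I)*(z - 3), so z = 3 is a simple zero of Q and P is analytic there; z = 3 is therefore a simple pole and
  Res(f, z₀) = P(z₀)/Q'(z₀).

Q'(z) = 2*z - 2 + I, so Q'(3) = 4 + I.
P(3) = cos(6).

Res(f, 3) = (cos(6))/(4 + I) = (4/17 - I/17)*cos(6)

Final answer: (4/17 - I/17)*cos(6)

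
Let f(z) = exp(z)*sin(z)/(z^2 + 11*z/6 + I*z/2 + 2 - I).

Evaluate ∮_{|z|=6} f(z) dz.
pi*(90/137 + 42*I/137)*exp(-3/2 - 3*I/2)*sin(3/2 + 3*I/2) + pi*(-90/137 - 42*I/137)*exp(-1/3 + I)*sin(1/3 - I)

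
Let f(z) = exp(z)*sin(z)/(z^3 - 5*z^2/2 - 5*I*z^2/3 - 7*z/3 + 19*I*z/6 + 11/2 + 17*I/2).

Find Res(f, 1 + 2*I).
Write f(z) = P(z)/Q(z) with P(z) = exp(z)*sin(z) and Q(z) = z^3 - 5*z^2/2 - 5*I*z^2/3 - 7*z/3 + 19*I*z/6 + 11/2 + 17*I/2.
The denominator factors as Q(z) = (z - 1 - 2*I)*(z - 3 + I/3)*(z + 3/2), so z = 1 + 2*I is a simple zero of Q and P is analytic there; z = 1 + 2*I is therefore a simple pole and
  Res(f, z₀) = P(z₀)/Q'(z₀).

Q'(z) = 3*z^2 - 5*z - 10*I*z/3 - 7/3 + 19*I/6, so Q'(1 + 2*I) = -29/3 + 11*I/6.
P(1 + 2*I) = exp(1 + 2*I)*sin(1 + 2*I).

Res(f, 1 + 2*I) = (exp(1 + 2*I)*sin(1 + 2*I))/(-29/3 + 11*I/6) = (-348/3485 - 66*I/3485)*exp(1 + 2*I)*sin(1 + 2*I)

Final answer: (-348/3485 - 66*I/3485)*exp(1 + 2*I)*sin(1 + 2*I)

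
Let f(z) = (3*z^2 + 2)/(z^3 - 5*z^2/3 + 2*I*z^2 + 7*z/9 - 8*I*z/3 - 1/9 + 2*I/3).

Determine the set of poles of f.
The singularities of f are the zeros of the denominator. Factoring,
  z^3 - 5*z^2/3 + 2*I*z^2 + 7*z/9 - 8*I*z/3 - 1/9 + 2*I/3 = (z - 1)*(z - 1/3)*(z - 1/3 + 2*I)
so the candidates are z = 1, z = 1/3, z = 1/3 - 2*I.

Check the numerator P(z) = 3*z^2 + 2 at each one:
  P(1) = 5 ≠ 0, so z = 1 is a (simple) pole.
  P(1/3) = 7/3 ≠ 0, so z = 1/3 is a (simple) pole.
  P(1/3 - 2*I) = -29/3 - 4*I ≠ 0, so z = 1/3 - 2*I is a (simple) pole.

Poles of f: {1/3 - 2*I, 1/3, 1}

Final answer: {1/3 - 2*I, 1/3, 1}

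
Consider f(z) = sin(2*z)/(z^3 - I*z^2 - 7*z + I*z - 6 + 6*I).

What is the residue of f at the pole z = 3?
Write f(z) = P(z)/Q(z) with P(z) = sin(2*z) and Q(z) = z^3 - I*z^2 - 7*z + I*z - 6 + 6*I.
The denominator factors as Q(z) = (z + 1 - I)*(z + 2)*(z - 3), so z = 3 is a simple zero of Q and P is analytic there; z = 3 is therefore a simple pole and
  Res(f, z₀) = P(z₀)/Q'(z₀).

Q'(z) = 3*z^2 - 2*I*z - 7 + I, so Q'(3) = 20 - 5*I.
P(3) = sin(6).

Res(f, 3) = (sin(6))/(20 - 5*I) = (4/85 + I/85)*sin(6)

Final answer: (4/85 + I/85)*sin(6)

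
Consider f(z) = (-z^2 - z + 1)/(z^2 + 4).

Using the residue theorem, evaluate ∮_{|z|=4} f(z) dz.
By the residue theorem, ∮_C f(z) dz = 2πi · (sum of the residues of f at the poles inside |z| = 4).

The denominator factors as (z + 2*I)*(z - 2*I), so the singularities of f are simple poles at z = -2*I, z = 2*I.
  |-2*I|² = 4 < 16 = 4², so this pole is inside the contour.
  |2*I|² = 4 < 16 = 4², so this pole is inside the contour.

With P(z) = -z^2 - z + 1 and Q(z) = z^2 + 4, each pole is simple, so Res(f, z₀) = P(z₀)/Q'(z₀) with Q'(z) = 2*z.
  Res(f, -2*I) = P(-2*I)/Q'(-2*I) = (5 + 2*I)/(-4*I) = -1/2 + 5*I/4
  Res(f, 2*I) = P(2*I)/Q'(2*I) = (5 - 2*I)/(4*I) = -1/2 - 5*I/4

Sum of residues inside C: -1
∮_C f(z) dz = 2πi · (-1) = -2*I*pi

Final answer: -2*I*pi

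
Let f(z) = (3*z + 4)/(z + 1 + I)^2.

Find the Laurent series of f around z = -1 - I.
Put w = z - (-1 - I), i.e. z = w - 1 - I. The denominator is w^2, so it suffices to rewrite the numerator in powers of w.

P(z) = 3*z + 4
P(w - 1 - I) = 1 - 3*I + 3*w

Dividing each term by w^2:
  f = (1 - 3*I)/w^2 + 3/w

Substituting back w = z + 1 + I:
  f(z) = (1 - 3*I)/(z + 1 + I)^2 + 3/(z + 1 + I)

The series is finite because the numerator is a polynomial; the negative powers form the principal part, and the coefficient of 1/(z + 1 + I) gives Res(f, -1 - I) = 3.

Final answer: (1 - 3*I)/(z + 1 + I)^2 + 3/(z + 1 + I)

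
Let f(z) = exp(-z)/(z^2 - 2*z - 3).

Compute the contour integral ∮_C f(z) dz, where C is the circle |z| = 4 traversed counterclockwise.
-exp(1)*I*pi/2 + I*pi*exp(-3)/2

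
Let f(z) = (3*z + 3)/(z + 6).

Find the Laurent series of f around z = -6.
Put w = z - (-6), i.e. z = w - 6. The denominator is w, so it suffices to rewrite the numerator in powers of w.

P(z) = 3*z + 3
P(w - 6) = -15 + 3*w

Dividing each term by w:
  f = -15/w + 3

Substituting back w = z + 6:
  f(z) = -15/(z + 6) + 3

The series is finite because the numerator is a polynomial; the negative powers form the principal part, and the coefficient of 1/(z + 6) gives Res(f, -6) = -15.

Final answer: -15/(z + 6) + 3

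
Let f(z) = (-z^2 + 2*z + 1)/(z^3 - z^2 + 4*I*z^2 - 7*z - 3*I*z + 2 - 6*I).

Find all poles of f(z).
{-1 - I, -2*I, 2 - I}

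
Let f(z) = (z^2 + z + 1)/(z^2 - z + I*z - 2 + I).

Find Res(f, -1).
Write f(z) = P(z)/Q(z) with P(z) = z^2 + z + 1 and Q(z) = z^2 - z + I*z - 2 + I.
The denominator factors as Q(z) = (z - 2 + I)*(z + 1), so z = -1 is a simple zero of Q and P is analytic there; z = -1 is therefore a simple pole and
  Res(f, z₀) = P(z₀)/Q'(z₀).

Q'(z) = 2*z - 1 + I, so Q'(-1) = -3 + I.
P(-1) = 1.

Res(f, -1) = (1)/(-3 + I) = -3/10 - I/10

Final answer: -3/10 - I/10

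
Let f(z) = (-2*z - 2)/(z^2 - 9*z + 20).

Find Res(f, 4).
Write f(z) = P(z)/Q(z) with P(z) = -2*z - 2 and Q(z) = z^2 - 9*z + 20.
The denominator factors as Q(z) = (z - 4)*(z - 5), so z = 4 is a simple zero of Q and P is analytic there; z = 4 is therefore a simple pole and
  Res(f, z₀) = P(z₀)/Q'(z₀).

Q'(z) = 2*z - 9, so Q'(4) = -1.
P(4) = -10.

Res(f, 4) = (-10)/(-1) = 10

Final answer: 10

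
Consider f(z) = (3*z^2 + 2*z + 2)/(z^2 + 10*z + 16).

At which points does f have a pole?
The singularities of f are the zeros of the denominator. Factoring,
  z^2 + 10*z + 16 = (z + 2)*(z + 8)
so the candidates are z = -2, z = -8.

Check the numerator P(z) = 3*z^2 + 2*z + 2 at each one:
  P(-2) = 10 ≠ 0, so z = -2 is a (simple) pole.
  P(-8) = 178 ≠ 0, so z = -8 is a (simple) pole.

Poles of f: {-8, -2}

Final answer: {-8, -2}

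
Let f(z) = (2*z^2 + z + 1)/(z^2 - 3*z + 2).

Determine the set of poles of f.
The singularities of f are the zeros of the denominator. Factoring,
  z^2 - 3*z + 2 = (z - 1)*(z - 2)
so the candidates are z = 1, z = 2.

Check the numerator P(z) = 2*z^2 + z + 1 at each one:
  P(1) = 4 ≠ 0, so z = 1 is a (simple) pole.
  P(2) = 11 ≠ 0, so z = 2 is a (simple) pole.

Poles of f: {1, 2}

Final answer: {1, 2}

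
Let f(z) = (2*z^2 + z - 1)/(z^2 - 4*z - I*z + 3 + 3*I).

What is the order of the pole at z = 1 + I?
Factor the denominator:
  z^2 - 4*z - I*z + 3 + 3*I = (z - 1 - I)*(z - 3)

The numerator P(z) = 2*z^2 + z - 1 has P(1 + I) = 5*I ≠ 0, so no factor of (z - 1 - I) cancels.
Near z = 1 + I we can therefore write f(z) = g(z)/(z - 1 - I) with g analytic at 1 + I and g(1 + I) ≠ 0 (g is the numerator divided by the remaining denominator factors).

Hence z = 1 + I is a pole of order 1.

Final answer: 1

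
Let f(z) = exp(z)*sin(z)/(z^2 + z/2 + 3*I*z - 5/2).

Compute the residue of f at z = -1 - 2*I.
Write f(z) = P(z)/Q(z) with P(z) = exp(z)*sin(z) and Q(z) = z^2 + z/2 + 3*I*z - 5/2.
The denominator factors as Q(z) = (z - 1/2 + I)*(z + 1 + 2*I), so z = -1 - 2*I is a simple zero of Q and P is analytic there; z = -1 - 2*I is therefore a simple pole and
  Res(f, z₀) = P(z₀)/Q'(z₀).

Q'(z) = 2*z + 1/2 + 3*I, so Q'(-1 - 2*I) = -3/2 - I.
P(-1 - 2*I) = -exp(-1 - 2*I)*sin(1 + 2*I).

Res(f, -1 - 2*I) = (-exp(-1 - 2*I)*sin(1 + 2*I))/(-3/2 - I) = (6/13 - 4*I/13)*exp(-1 - 2*I)*sin(1 + 2*I)

Final answer: (6/13 - 4*I/13)*exp(-1 - 2*I)*sin(1 + 2*I)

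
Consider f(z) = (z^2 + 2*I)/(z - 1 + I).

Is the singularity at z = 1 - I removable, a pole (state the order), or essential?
The numerator vanishes at z = 1 - I ((1 - I)^2 = -2*I), so it is divisible by z - 1 + I:
  z^2 + 2*I = (z - 1 + I)*(z + 1 - I)
Hence for z ≠ 1 - I, f(z) = z + 1 - I, a polynomial, and lim_{z→1 - I} f(z) = 2 - 2*I is finite.
So the singularity is removable.

Final answer: removable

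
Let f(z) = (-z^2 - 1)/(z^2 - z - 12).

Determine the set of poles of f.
The singularities of f are the zeros of the denominator. Factoring,
  z^2 - z - 12 = (z - 4)*(z + 3)
so the candidates are z = 4, z = -3.

Check the numerator P(z) = -z^2 - 1 at each one:
  P(4) = -17 ≠ 0, so z = 4 is a (simple) pole.
  P(-3) = -10 ≠ 0, so z = -3 is a (simple) pole.

Poles of f: {-3, 4}

Final answer: {-3, 4}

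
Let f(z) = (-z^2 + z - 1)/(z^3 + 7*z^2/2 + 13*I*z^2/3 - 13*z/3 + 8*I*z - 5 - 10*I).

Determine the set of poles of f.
{-3 - I, -3/2 - 3*I, 1 - I/3}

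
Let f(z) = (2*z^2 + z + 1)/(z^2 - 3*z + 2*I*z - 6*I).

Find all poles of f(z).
The singularities of f are the zeros of the denominator. Factoring,
  z^2 - 3*z + 2*I*z - 6*I = (z - 3)*(z + 2*I)
so the candidates are z = 3, z = -2*I.

Check the numerator P(z) = 2*z^2 + z + 1 at each one:
  P(3) = 22 ≠ 0, so z = 3 is a (simple) pole.
  P(-2*I) = -7 - 2*I ≠ 0, so z = -2*I is a (simple) pole.

Poles of f: {-2*I, 3}

Final answer: {-2*I, 3}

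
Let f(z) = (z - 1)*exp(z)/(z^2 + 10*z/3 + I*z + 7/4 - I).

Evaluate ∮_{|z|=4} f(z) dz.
pi*(-18/25 - 23*I/50)*exp(-1/3 + I/2) + pi*(18/25 + 123*I/50)*exp(-3 - 3*I/2)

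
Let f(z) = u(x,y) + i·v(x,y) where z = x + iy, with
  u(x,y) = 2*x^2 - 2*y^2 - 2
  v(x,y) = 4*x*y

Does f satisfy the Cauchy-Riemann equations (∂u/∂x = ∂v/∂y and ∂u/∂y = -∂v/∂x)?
∂u/∂x = 4*x
∂v/∂y = 4*x
∂u/∂y = -4*y
∂v/∂x = 4*y
∂u/∂x = ∂v/∂y and ∂u/∂y = -∂v/∂x hold identically; f is analytic.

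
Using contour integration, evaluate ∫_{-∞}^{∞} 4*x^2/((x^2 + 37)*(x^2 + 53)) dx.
Let f(z) = 4*z^2/((z^2 + 37)*(z^2 + 53)). The denominator has no real zeros and deg Q - deg P = 2 ≥ 2, so the integral of f over the upper semicircle |z| = R tends to 0 as R → ∞. Closing the contour in the upper half-plane,
  ∫_{-∞}^{∞} f(x) dx = 2πi · Σ Res(f, z_k)  over the poles with Im z_k > 0.

Zeros of the denominator: z^2 + 37 = 0 gives z = ±sqrt(37)*I; z^2 + 53 = 0 gives z = ±sqrt(53)*I.
Upper half-plane: z = sqrt(37)*I, z = sqrt(53)*I (simple).

Each pole is a simple zero of Q(z) = z^4 + 90*z^2 + 1961, so Res(f, z₀) = P(z₀)/Q'(z₀) with P(z) = 4*z^2, Q'(z) = 4*z^3 + 180*z:
  Res(f, sqrt(37)*I) = (-148)/(32*sqrt(37)*I) = sqrt(37)*I/8
  Res(f, sqrt(53)*I) = (-212)/(-32*sqrt(53)*I) = -sqrt(53)*I/8

Sum of residues: I*(-sqrt(53) + sqrt(37))/8
∫_{-∞}^{∞} f(x) dx = 2πi · (I*(-sqrt(53) + sqrt(37))/8) = pi*(-sqrt(37) + sqrt(53))/4

Final answer: pi*(-sqrt(37) + sqrt(53))/4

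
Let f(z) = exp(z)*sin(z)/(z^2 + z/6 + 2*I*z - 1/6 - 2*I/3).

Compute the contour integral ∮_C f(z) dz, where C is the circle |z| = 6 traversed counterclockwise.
By the residue theorem, ∮_C f(z) dz = 2πi · (sum of the residues of f at the poles inside |z| = 6).

The denominator factors as (z + 1/2 + 2*I)*(z - 1/3), so the singularities of f are simple poles at z = -1/2 - 2*I, z = 1/3.
  |-1/2 - 2*I|² = 17/4 < 36 = 6², so this pole is inside the contour.
  |1/3|² = 1/9 < 36 = 6², so this pole is inside the contour.

With P(z) = exp(z)*sin(z) and Q(z) = z^2 + z/6 + 2*I*z - 1/6 - 2*I/3, each pole is simple, so Res(f, z₀) = P(z₀)/Q'(z₀) with Q'(z) = 2*z + 1/6 + 2*I.
  Res(f, -1/2 - 2*I) = P(-1/2 - 2*I)/Q'(-1/2 - 2*I) = (-exp(-1/2 - 2*I)*sin(1/2 + 2*I))/(-5/6 - 2*I) = (30/169 - 72*I/169)*exp(-1/2 - 2*I)*sin(1/2 + 2*I)
  Res(f, 1/3) = P(1/3)/Q'(1/3) = (exp(1/3)*sin(1/3))/(5/6 + 2*I) = (30/169 - 72*I/169)*exp(1/3)*sin(1/3)

Sum of residues inside C: (30/169 - 72*I/169)*exp(-1/2 - 2*I)*sin(1/2 + 2*I) + (30/169 - 72*I/169)*exp(1/3)*sin(1/3)
∮_C f(z) dz = 2πi · ((30/169 - 72*I/169)*exp(-1/2 - 2*I)*sin(1/2 + 2*I) + (30/169 - 72*I/169)*exp(1/3)*sin(1/3)) = pi*(144/169 + 60*I/169)*exp(-1/2 - 2*I)*sin(1/2 + 2*I) + pi*(144/169 + 60*I/169)*exp(1/3)*sin(1/3)

Final answer: pi*(144/169 + 60*I/169)*exp(-1/2 - 2*I)*sin(1/2 + 2*I) + pi*(144/169 + 60*I/169)*exp(1/3)*sin(1/3)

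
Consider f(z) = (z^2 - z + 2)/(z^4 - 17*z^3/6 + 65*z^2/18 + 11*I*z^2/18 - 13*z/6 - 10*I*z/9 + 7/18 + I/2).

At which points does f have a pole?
{1/3 + 2*I/3, 1/2 + I/3, 1 - I, 1}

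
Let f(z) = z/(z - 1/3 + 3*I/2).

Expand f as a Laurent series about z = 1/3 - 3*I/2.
(1/3 - 3*I/2)/(z - 1/3 + 3*I/2) + 1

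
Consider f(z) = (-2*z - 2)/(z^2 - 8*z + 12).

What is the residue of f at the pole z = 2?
Write f(z) = P(z)/Q(z) with P(z) = -2*z - 2 and Q(z) = z^2 - 8*z + 12.
The denominator factors as Q(z) = (z - 2)*(z - 6), so z = 2 is a simple zero of Q and P is analytic there; z = 2 is therefore a simple pole and
  Res(f, z₀) = P(z₀)/Q'(z₀).

Q'(z) = 2*z - 8, so Q'(2) = -4.
P(2) = -6.

Res(f, 2) = (-6)/(-4) = 3/2

Final answer: 3/2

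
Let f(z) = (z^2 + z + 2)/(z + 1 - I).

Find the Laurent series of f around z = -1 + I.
Put w = z - (-1 + I), i.e. z = w - 1 + I. The denominator is w, so it suffices to rewrite the numerator in powers of w.

P(z) = z^2 + z + 2
P(w - 1 + I) = 1 - I + (-1 + 2*I)*w + w^2

Dividing each term by w:
  f = (1 - I)/w - 1 + 2*I + w

Substituting back w = z + 1 - I:
  f(z) = (1 - I)/(z + 1 - I) - 1 + 2*I + (z + 1 - I)

The series is finite because the numerator is a polynomial; the negative powers form the principal part, and the coefficient of 1/(z + 1 - I) gives Res(f, -1 + I) = 1 - I.

Final answer: (1 - I)/(z + 1 - I) - 1 + 2*I + (z + 1 - I)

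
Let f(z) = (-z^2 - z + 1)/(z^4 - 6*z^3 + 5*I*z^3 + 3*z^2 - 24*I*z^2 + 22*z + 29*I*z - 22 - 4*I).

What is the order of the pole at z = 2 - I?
Factor the denominator:
  z^4 - 6*z^3 + 5*I*z^3 + 3*z^2 - 24*I*z^2 + 22*z + 29*I*z - 22 - 4*I = (z - 2 + I)^3*(z + 2*I)

The numerator P(z) = -z^2 - z + 1 has P(2 - I) = -4 + 5*I ≠ 0, so no factor of (z - 2 + I) cancels.
Near z = 2 - I we can therefore write f(z) = g(z)/(z - 2 + I)^3 with g analytic at 2 - I and g(2 - I) ≠ 0 (g is the numerator divided by the remaining denominator factors).

Hence z = 2 - I is a pole of order 3.

Final answer: 3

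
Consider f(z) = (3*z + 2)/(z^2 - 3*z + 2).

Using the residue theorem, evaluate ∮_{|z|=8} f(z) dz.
By the residue theorem, ∮_C f(z) dz = 2πi · (sum of the residues of f at the poles inside |z| = 8).

The denominator factors as (z - 1)*(z - 2), so the singularities of f are simple poles at z = 1, z = 2.
  |1|² = 1 < 64 = 8², so this pole is inside the contour.
  |2|² = 4 < 64 = 8², so this pole is inside the contour.

With P(z) = 3*z + 2 and Q(z) = z^2 - 3*z + 2, each pole is simple, so Res(f, z₀) = P(z₀)/Q'(z₀) with Q'(z) = 2*z - 3.
  Res(f, 1) = P(1)/Q'(1) = (5)/(-1) = -5
  Res(f, 2) = P(2)/Q'(2) = (8)/(1) = 8

Sum of residues inside C: 3
∮_C f(z) dz = 2πi · (3) = 6*I*pi

Final answer: 6*I*pi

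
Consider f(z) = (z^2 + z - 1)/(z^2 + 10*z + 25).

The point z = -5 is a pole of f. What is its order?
Factor the denominator:
  z^2 + 10*z + 25 = (z + 5)^2

The numerator P(z) = z^2 + z - 1 has P(-5) = 19 ≠ 0, so no factor of (z + 5) cancels.
Near z = -5 we can therefore write f(z) = g(z)/(z + 5)^2 with g analytic at -5 and g(-5) ≠ 0 (g is just the numerator).

Hence z = -5 is a pole of order 2.

Final answer: 2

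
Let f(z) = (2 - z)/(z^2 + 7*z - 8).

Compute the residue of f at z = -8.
-10/9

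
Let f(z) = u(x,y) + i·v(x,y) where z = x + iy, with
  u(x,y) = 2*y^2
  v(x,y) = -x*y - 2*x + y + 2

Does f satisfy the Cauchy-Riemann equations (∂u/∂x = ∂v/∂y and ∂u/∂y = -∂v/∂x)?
∂u/∂x = 0
∂v/∂y = 1 - x
∂u/∂y = 4*y
∂v/∂x = -y - 2
∂u/∂x ≠ ∂v/∂y and ∂u/∂y ≠ -∂v/∂x; the Cauchy-Riemann equations are not satisfied, so f is not analytic.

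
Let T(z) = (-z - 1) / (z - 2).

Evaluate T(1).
Substitute z = 1:
  numerator:   -(1) - 1 = -2
  denominator: (1) - 2 = -1
T(1) = (-2)/(-1) = 2

Final answer: 2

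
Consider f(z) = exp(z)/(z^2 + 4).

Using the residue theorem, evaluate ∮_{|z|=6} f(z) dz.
pi*exp(2*I)/2 - pi*exp(-2*I)/2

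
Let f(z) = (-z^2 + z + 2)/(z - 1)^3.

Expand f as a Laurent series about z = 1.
Put w = z - (1), i.e. z = w + 1. The denominator is w^3, so it suffices to rewrite the numerator in powers of w.

P(z) = -z^2 + z + 2
P(w + 1) = 2 - w - w^2

Dividing each term by w^3:
  f = 2/w^3 - 1/w^2 - 1/w

Substituting back w = z - 1:
  f(z) = 2/(z - 1)^3 - 1/(z - 1)^2 - 1/(z - 1)

The series is finite because the numerator is a polynomial; the negative powers form the principal part, and the coefficient of 1/(z - 1) gives Res(f, 1) = -1.

Final answer: 2/(z - 1)^3 - 1/(z - 1)^2 - 1/(z - 1)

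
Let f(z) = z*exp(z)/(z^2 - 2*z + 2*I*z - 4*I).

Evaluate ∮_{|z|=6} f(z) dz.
pi*(-1 + I)*exp(-2*I) + pi*(1 + I)*exp(2)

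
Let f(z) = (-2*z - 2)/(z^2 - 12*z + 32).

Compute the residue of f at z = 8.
Write f(z) = P(z)/Q(z) with P(z) = -2*z - 2 and Q(z) = z^2 - 12*z + 32.
The denominator factors as Q(z) = (z - 4)*(z - 8), so z = 8 is a simple zero of Q and P is analytic there; z = 8 is therefore a simple pole and
  Res(f, z₀) = P(z₀)/Q'(z₀).

Q'(z) = 2*z - 12, so Q'(8) = 4.
P(8) = -18.

Res(f, 8) = (-18)/(4) = -9/2

Final answer: -9/2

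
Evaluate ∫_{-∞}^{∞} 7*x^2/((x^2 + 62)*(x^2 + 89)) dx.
Let f(z) = 7*z^2/((z^2 + 62)*(z^2 + 89)). The denominator has no real zeros and deg Q - deg P = 2 ≥ 2, so the integral of f over the upper semicircle |z| = R tends to 0 as R → ∞. Closing the contour in the upper half-plane,
  ∫_{-∞}^{∞} f(x) dx = 2πi · Σ Res(f, z_k)  over the poles with Im z_k > 0.

Zeros of the denominator: z^2 + 62 = 0 gives z = ±sqrt(62)*I; z^2 + 89 = 0 gives z = ±sqrt(89)*I.
Upper half-plane: z = sqrt(62)*I, z = sqrt(89)*I (simple).

Each pole is a simple zero of Q(z) = z^4 + 151*z^2 + 5518, so Res(f, z₀) = P(z₀)/Q'(z₀) with P(z) = 7*z^2, Q'(z) = 4*z^3 + 302*z:
  Res(f, sqrt(62)*I) = (-434)/(54*sqrt(62)*I) = 7*sqrt(62)*I/54
  Res(f, sqrt(89)*I) = (-623)/(-54*sqrt(89)*I) = -7*sqrt(89)*I/54

Sum of residues: 7*I*(-sqrt(89) + sqrt(62))/54
∫_{-∞}^{∞} f(x) dx = 2πi · (7*I*(-sqrt(89) + sqrt(62))/54) = 7*pi*(-sqrt(62) + sqrt(89))/27

Final answer: 7*pi*(-sqrt(62) + sqrt(89))/27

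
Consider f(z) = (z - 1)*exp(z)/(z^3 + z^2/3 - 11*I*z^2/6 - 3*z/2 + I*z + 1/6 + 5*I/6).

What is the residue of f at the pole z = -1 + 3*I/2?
Write f(z) = P(z)/Q(z) with P(z) = (z - 1)*exp(z) and Q(z) = z^3 + z^2/3 - 11*I*z^2/6 - 3*z/2 + I*z + 1/6 + 5*I/6.
The denominator factors as Q(z) = (z - 1)*(z + 1/3 - I/3)*(z + 1 - 3*I/2), so z = -1 + 3*I/2 is a simple zero of Q and P is analytic there; z = -1 + 3*I/2 is therefore a simple pole and
  Res(f, z₀) = P(z₀)/Q'(z₀).

Q'(z) = 3*z^2 + 2*z/3 - 11*I*z/3 - 3/2 + I, so Q'(-1 + 3*I/2) = -5/12 - 10*I/3.
P(-1 + 3*I/2) = (-2 + 3*I/2)*exp(-1 + 3*I/2).

Res(f, -1 + 3*I/2) = ((-2 + 3*I/2)*exp(-1 + 3*I/2))/(-5/12 - 10*I/3) = (-24/65 - 42*I/65)*exp(-1 + 3*I/2)

Final answer: (-24/65 - 42*I/65)*exp(-1 + 3*I/2)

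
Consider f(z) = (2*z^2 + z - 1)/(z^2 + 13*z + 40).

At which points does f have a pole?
The singularities of f are the zeros of the denominator. Factoring,
  z^2 + 13*z + 40 = (z + 8)*(z + 5)
so the candidates are z = -8, z = -5.

Check the numerator P(z) = 2*z^2 + z - 1 at each one:
  P(-8) = 119 ≠ 0, so z = -8 is a (simple) pole.
  P(-5) = 44 ≠ 0, so z = -5 is a (simple) pole.

Poles of f: {-8, -5}

Final answer: {-8, -5}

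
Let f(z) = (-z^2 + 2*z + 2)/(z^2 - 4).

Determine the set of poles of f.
The singularities of f are the zeros of the denominator. Factoring,
  z^2 - 4 = (z + 2)*(z - 2)
so the candidates are z = -2, z = 2.

Check the numerator P(z) = -z^2 + 2*z + 2 at each one:
  P(-2) = -6 ≠ 0, so z = -2 is a (simple) pole.
  P(2) = 2 ≠ 0, so z = 2 is a (simple) pole.

Poles of f: {-2, 2}

Final answer: {-2, 2}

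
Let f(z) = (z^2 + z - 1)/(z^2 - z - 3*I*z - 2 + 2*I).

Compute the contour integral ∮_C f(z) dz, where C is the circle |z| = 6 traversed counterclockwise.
By the residue theorem, ∮_C f(z) dz = 2πi · (sum of the residues of f at the poles inside |z| = 6).

The denominator factors as (z - 2*I)*(z - 1 - I), so the singularities of f are simple poles at z = 2*I, z = 1 + I.
  |2*I|² = 4 < 36 = 6², so this pole is inside the contour.
  |1 + I|² = 2 < 36 = 6², so this pole is inside the contour.

With P(z) = z^2 + z - 1 and Q(z) = z^2 - z - 3*I*z - 2 + 2*I, each pole is simple, so Res(f, z₀) = P(z₀)/Q'(z₀) with Q'(z) = 2*z - 1 - 3*I.
  Res(f, 2*I) = P(2*I)/Q'(2*I) = (-5 + 2*I)/(-1 + I) = 7/2 + 3*I/2
  Res(f, 1 + I) = P(1 + I)/Q'(1 + I) = (3*I)/(1 - I) = -3/2 + 3*I/2

Sum of residues inside C: 2 + 3*I
∮_C f(z) dz = 2πi · (2 + 3*I) = pi*(-6 + 4*I)

Final answer: pi*(-6 + 4*I)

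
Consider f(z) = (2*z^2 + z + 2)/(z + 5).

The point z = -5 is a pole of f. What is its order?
Factor the denominator:
  z + 5 = (z + 5)

The numerator P(z) = 2*z^2 + z + 2 has P(-5) = 47 ≠ 0, so no factor of (z + 5) cancels.
Near z = -5 we can therefore write f(z) = g(z)/(z + 5) with g analytic at -5 and g(-5) ≠ 0 (g is just the numerator).

Hence z = -5 is a pole of order 1.

Final answer: 1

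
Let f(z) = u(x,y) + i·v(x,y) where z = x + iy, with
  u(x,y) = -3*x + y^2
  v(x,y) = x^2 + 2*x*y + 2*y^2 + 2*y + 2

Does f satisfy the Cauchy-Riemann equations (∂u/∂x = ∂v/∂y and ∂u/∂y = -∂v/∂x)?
∂u/∂x = -3
∂v/∂y = 2*x + 4*y + 2
∂u/∂y = 2*y
∂v/∂x = 2*x + 2*y
∂u/∂x ≠ ∂v/∂y and ∂u/∂y ≠ -∂v/∂x; the Cauchy-Riemann equations are not satisfied, so f is not analytic.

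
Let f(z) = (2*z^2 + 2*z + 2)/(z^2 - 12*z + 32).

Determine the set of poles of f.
The singularities of f are the zeros of the denominator. Factoring,
  z^2 - 12*z + 32 = (z - 8)*(z - 4)
so the candidates are z = 8, z = 4.

Check the numerator P(z) = 2*z^2 + 2*z + 2 at each one:
  P(8) = 146 ≠ 0, so z = 8 is a (simple) pole.
  P(4) = 42 ≠ 0, so z = 4 is a (simple) pole.

Poles of f: {4, 8}

Final answer: {4, 8}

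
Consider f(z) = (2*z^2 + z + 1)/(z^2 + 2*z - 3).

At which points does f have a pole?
The singularities of f are the zeros of the denominator. Factoring,
  z^2 + 2*z - 3 = (z - 1)*(z + 3)
so the candidates are z = 1, z = -3.

Check the numerator P(z) = 2*z^2 + z + 1 at each one:
  P(1) = 4 ≠ 0, so z = 1 is a (simple) pole.
  P(-3) = 16 ≠ 0, so z = -3 is a (simple) pole.

Poles of f: {-3, 1}

Final answer: {-3, 1}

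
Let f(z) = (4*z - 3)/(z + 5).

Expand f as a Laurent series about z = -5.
Put w = z - (-5), i.e. z = w - 5. The denominator is w, so it suffices to rewrite the numerator in powers of w.

P(z) = 4*z - 3
P(w - 5) = -23 + 4*w

Dividing each term by w:
  f = -23/w + 4

Substituting back w = z + 5:
  f(z) = -23/(z + 5) + 4

The series is finite because the numerator is a polynomial; the negative powers form the principal part, and the coefficient of 1/(z + 5) gives Res(f, -5) = -23.

Final answer: -23/(z + 5) + 4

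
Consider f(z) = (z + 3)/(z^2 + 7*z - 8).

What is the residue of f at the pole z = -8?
Write f(z) = P(z)/Q(z) with P(z) = z + 3 and Q(z) = z^2 + 7*z - 8.
The denominator factors as Q(z) = (z + 8)*(z - 1), so z = -8 is a simple zero of Q and P is analytic there; z = -8 is therefore a simple pole and
  Res(f, z₀) = P(z₀)/Q'(z₀).

Q'(z) = 2*z + 7, so Q'(-8) = -9.
P(-8) = -5.

Res(f, -8) = (-5)/(-9) = 5/9

Final answer: 5/9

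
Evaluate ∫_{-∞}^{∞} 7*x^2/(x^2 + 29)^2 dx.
Let f(z) = 7*z^2/(z^2 + 29)^2. The denominator has no real zeros and deg Q - deg P = 2 ≥ 2, so the integral of f over the upper semicircle |z| = R tends to 0 as R → ∞. Closing the contour in the upper half-plane,
  ∫_{-∞}^{∞} f(x) dx = 2πi · Σ Res(f, z_k)  over the poles with Im z_k > 0.

Zeros of the denominator: z^2 + 29 = 0 gives z = ±sqrt(29)*I.
Upper half-plane: z = sqrt(29)*I (a pole of order 2).

Write f(z) = g(z)/(z - sqrt(29)*I)^2 with g(z) = 7*z^2/(z + sqrt(29)*I)^2. For a double pole, Res(f, z₀) = g'(z₀):
  g'(z) = 14*sqrt(29)*I*z/(z + sqrt(29)*I)^3
  Res(f, sqrt(29)*I) = g'(sqrt(29)*I) = -7*sqrt(29)*I/116

∫_{-∞}^{∞} f(x) dx = 2πi · (-7*sqrt(29)*I/116) = 7*sqrt(29)*pi/58

Final answer: 7*sqrt(29)*pi/58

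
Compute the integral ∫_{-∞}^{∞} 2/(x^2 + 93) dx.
Let f(z) = 2/(z^2 + 93). The denominator has no real zeros and deg Q - deg P = 2 ≥ 2, so the integral of f over the upper semicircle |z| = R tends to 0 as R → ∞. Closing the contour in the upper half-plane,
  ∫_{-∞}^{∞} f(x) dx = 2πi · Σ Res(f, z_k)  over the poles with Im z_k > 0.

Zeros of the denominator: z^2 + 93 = 0 gives z = ±sqrt(93)*I.
Upper half-plane: z = sqrt(93)*I (simple).

Each pole is a simple zero of Q(z) = z^2 + 93, so Res(f, z₀) = P(z₀)/Q'(z₀) with P(z) = 2, Q'(z) = 2*z:
  Res(f, sqrt(93)*I) = (2)/(2*sqrt(93)*I) = -sqrt(93)*I/93

∫_{-∞}^{∞} f(x) dx = 2πi · (-sqrt(93)*I/93) = 2*sqrt(93)*pi/93

Final answer: 2*sqrt(93)*pi/93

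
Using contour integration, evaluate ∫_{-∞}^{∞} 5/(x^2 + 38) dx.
Let f(z) = 5/(z^2 + 38). The denominator has no real zeros and deg Q - deg P = 2 ≥ 2, so the integral of f over the upper semicircle |z| = R tends to 0 as R → ∞. Closing the contour in the upper half-plane,
  ∫_{-∞}^{∞} f(x) dx = 2πi · Σ Res(f, z_k)  over the poles with Im z_k > 0.

Zeros of the denominator: z^2 + 38 = 0 gives z = ±sqrt(38)*I.
Upper half-plane: z = sqrt(38)*I (simple).

Each pole is a simple zero of Q(z) = z^2 + 38, so Res(f, z₀) = P(z₀)/Q'(z₀) with P(z) = 5, Q'(z) = 2*z:
  Res(f, sqrt(38)*I) = (5)/(2*sqrt(38)*I) = -5*sqrt(38)*I/76

∫_{-∞}^{∞} f(x) dx = 2πi · (-5*sqrt(38)*I/76) = 5*sqrt(38)*pi/38

Final answer: 5*sqrt(38)*pi/38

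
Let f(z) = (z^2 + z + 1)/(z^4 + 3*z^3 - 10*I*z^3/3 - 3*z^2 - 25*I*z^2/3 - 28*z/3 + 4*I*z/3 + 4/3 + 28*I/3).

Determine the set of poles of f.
The singularities of f are the zeros of the denominator. Factoring,
  z^4 + 3*z^3 - 10*I*z^3/3 - 3*z^2 - 25*I*z^2/3 - 28*z/3 + 4*I*z/3 + 4/3 + 28*I/3 = (z - 2*I)*(z - 1 - I/3)*(z + 2 - I)*(z + 2)
so the candidates are z = 2*I, z = 1 + I/3, z = -2 + I, z = -2.

Check the numerator P(z) = z^2 + z + 1 at each one:
  P(2*I) = -3 + 2*I ≠ 0, so z = 2*I is a (simple) pole.
  P(1 + I/3) = 26/9 + I ≠ 0, so z = 1 + I/3 is a (simple) pole.
  P(-2 + I) = 2 - 3*I ≠ 0, so z = -2 + I is a (simple) pole.
  P(-2) = 3 ≠ 0, so z = -2 is a (simple) pole.

Poles of f: {-2, -2 + I, 2*I, 1 + I/3}

Final answer: {-2, -2 + I, 2*I, 1 + I/3}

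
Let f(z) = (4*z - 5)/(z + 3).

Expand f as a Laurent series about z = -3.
Put w = z - (-3), i.e. z = w - 3. The denominator is w, so it suffices to rewrite the numerator in powers of w.

P(z) = 4*z - 5
P(w - 3) = -17 + 4*w

Dividing each term by w:
  f = -17/w + 4

Substituting back w = z + 3:
  f(z) = -17/(z + 3) + 4

The series is finite because the numerator is a polynomial; the negative powers form the principal part, and the coefficient of 1/(z + 3) gives Res(f, -3) = -17.

Final answer: -17/(z + 3) + 4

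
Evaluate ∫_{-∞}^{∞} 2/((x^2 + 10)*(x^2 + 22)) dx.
Let f(z) = 2/((z^2 + 10)*(z^2 + 22)). The denominator has no real zeros and deg Q - deg P = 4 ≥ 2, so the integral of f over the upper semicircle |z| = R tends to 0 as R → ∞. Closing the contour in the upper half-plane,
  ∫_{-∞}^{∞} f(x) dx = 2πi · Σ Res(f, z_k)  over the poles with Im z_k > 0.

Zeros of the denominator: z^2 + 10 = 0 gives z = ±sqrt(10)*I; z^2 + 22 = 0 gives z = ±sqrt(22)*I.
Upper half-plane: z = sqrt(10)*I, z = sqrt(22)*I (simple).

Each pole is a simple zero of Q(z) = z^4 + 32*z^2 + 220, so Res(f, z₀) = P(z₀)/Q'(z₀) with P(z) = 2, Q'(z) = 4*z^3 + 64*z:
  Res(f, sqrt(10)*I) = (2)/(24*sqrt(10)*I) = -sqrt(10)*I/120
  Res(f, sqrt(22)*I) = (2)/(-24*sqrt(22)*I) = sqrt(22)*I/264

Sum of residues: I*(-sqrt(10)/120 + sqrt(22)/264)
∫_{-∞}^{∞} f(x) dx = 2πi · (I*(-sqrt(10)/120 + sqrt(22)/264)) = pi*(-5*sqrt(22) + 11*sqrt(10))/660

Final answer: pi*(-5*sqrt(22) + 11*sqrt(10))/660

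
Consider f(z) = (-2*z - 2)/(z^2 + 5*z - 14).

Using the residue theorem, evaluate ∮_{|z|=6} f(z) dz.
By the residue theorem, ∮_C f(z) dz = 2πi · (sum of the residues of f at the poles inside |z| = 6).

The denominator factors as (z - 2)*(z + 7), so the singularities of f are simple poles at z = 2, z = -7.
  |2|² = 4 < 36 = 6², so this pole is inside the contour.
  |-7|² = 49 > 36 = 6², so this pole is outside the contour.

With P(z) = -2*z - 2 and Q(z) = z^2 + 5*z - 14, each pole is simple, so Res(f, z₀) = P(z₀)/Q'(z₀) with Q'(z) = 2*z + 5.
  Res(f, 2) = P(2)/Q'(2) = (-6)/(9) = -2/3

∮_C f(z) dz = 2πi · (-2/3) = -4*I*pi/3

Final answer: -4*I*pi/3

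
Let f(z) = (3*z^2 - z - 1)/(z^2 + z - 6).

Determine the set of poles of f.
The singularities of f are the zeros of the denominator. Factoring,
  z^2 + z - 6 = (z - 2)*(z + 3)
so the candidates are z = 2, z = -3.

Check the numerator P(z) = 3*z^2 - z - 1 at each one:
  P(2) = 9 ≠ 0, so z = 2 is a (simple) pole.
  P(-3) = 29 ≠ 0, so z = -3 is a (simple) pole.

Poles of f: {-3, 2}

Final answer: {-3, 2}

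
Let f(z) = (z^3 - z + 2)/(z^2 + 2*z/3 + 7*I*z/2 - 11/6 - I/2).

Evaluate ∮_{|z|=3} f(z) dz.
By the residue theorem, ∮_C f(z) dz = 2πi · (sum of the residues of f at the poles inside |z| = 3).

The denominator factors as (z - 1/3 + I/2)*(z + 1 + 3*I), so the singularities of f are simple poles at z = 1/3 - I/2, z = -1 - 3*I.
  |1/3 - I/2|² = 13/36 < 9 = 3², so this pole is inside the contour.
  |-1 - 3*I|² = 10 > 9 = 3², so this pole is outside the contour.

With P(z) = z^3 - z + 2 and Q(z) = z^2 + 2*z/3 + 7*I*z/2 - 11/6 - I/2, each pole is simple, so Res(f, z₀) = P(z₀)/Q'(z₀) with Q'(z) = 2*z + 2/3 + 7*I/2.
  Res(f, 1/3 - I/2) = P(1/3 - I/2)/Q'(1/3 - I/2) = (157/108 + 11*I/24)/(4/3 + 5*I/2) = 3997/10404 - 653*I/1734

∮_C f(z) dz = 2πi · (3997/10404 - 653*I/1734) = pi*(653/867 + 3997*I/5202)

Final answer: pi*(653/867 + 3997*I/5202)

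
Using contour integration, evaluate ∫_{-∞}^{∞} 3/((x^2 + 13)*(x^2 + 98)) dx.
Let f(z) = 3/((z^2 + 13)*(z^2 + 98)). The denominator has no real zeros and deg Q - deg P = 4 ≥ 2, so the integral of f over the upper semicircle |z| = R tends to 0 as R → ∞. Closing the contour in the upper half-plane,
  ∫_{-∞}^{∞} f(x) dx = 2πi · Σ Res(f, z_k)  over the poles with Im z_k > 0.

Zeros of the denominator: z^2 + 98 = 0 gives z = ±7*sqrt(2)*I; z^2 + 13 = 0 gives z = ±sqrt(13)*I.
Upper half-plane: z = sqrt(13)*I, z = 7*sqrt(2)*I (simple).

Each pole is a simple zero of Q(z) = z^4 + 111*z^2 + 1274, so Res(f, z₀) = P(z₀)/Q'(z₀) with P(z) = 3, Q'(z) = 4*z^3 + 222*z:
  Res(f, sqrt(13)*I) = (3)/(170*sqrt(13)*I) = -3*sqrt(13)*I/2210
  Res(f, 7*sqrt(2)*I) = (3)/(-1190*sqrt(2)*I) = 3*sqrt(2)*I/2380

Sum of residues: 3*I*(-14*sqrt(13) + 13*sqrt(2))/30940
∫_{-∞}^{∞} f(x) dx = 2πi · (3*I*(-14*sqrt(13) + 13*sqrt(2))/30940) = 3*pi*(-13*sqrt(2) + 14*sqrt(13))/15470

Final answer: 3*pi*(-13*sqrt(2) + 14*sqrt(13))/15470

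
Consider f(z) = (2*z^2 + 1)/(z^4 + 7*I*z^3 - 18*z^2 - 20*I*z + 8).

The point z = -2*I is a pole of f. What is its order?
3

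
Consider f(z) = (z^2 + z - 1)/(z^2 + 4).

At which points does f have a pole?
The singularities of f are the zeros of the denominator. Factoring,
  z^2 + 4 = (z - 2*I)*(z + 2*I)
so the candidates are z = 2*I, z = -2*I.

Check the numerator P(z) = z^2 + z - 1 at each one:
  P(2*I) = -5 + 2*I ≠ 0, so z = 2*I is a (simple) pole.
  P(-2*I) = -5 - 2*I ≠ 0, so z = -2*I is a (simple) pole.

Poles of f: {-2*I, 2*I}

Final answer: {-2*I, 2*I}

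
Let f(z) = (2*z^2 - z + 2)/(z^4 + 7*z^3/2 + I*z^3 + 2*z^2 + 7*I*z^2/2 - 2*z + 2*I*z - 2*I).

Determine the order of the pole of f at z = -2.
Factor the denominator:
  z^4 + 7*z^3/2 + I*z^3 + 2*z^2 + 7*I*z^2/2 - 2*z + 2*I*z - 2*I = (z + 2)^2*(z + I)*(z - 1/2)

The numerator P(z) = 2*z^2 - z + 2 has P(-2) = 12 ≠ 0, so no factor of (z + 2) cancels.
Near z = -2 we can therefore write f(z) = g(z)/(z + 2)^2 with g analytic at -2 and g(-2) ≠ 0 (g is the numerator divided by the remaining denominator factors).

Hence z = -2 is a pole of order 2.

Final answer: 2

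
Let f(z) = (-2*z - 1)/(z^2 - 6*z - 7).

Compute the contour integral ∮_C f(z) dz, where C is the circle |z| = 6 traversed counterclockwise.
By the residue theorem, ∮_C f(z) dz = 2πi · (sum of the residues of f at the poles inside |z| = 6).

The denominator factors as (z - 7)*(z + 1), so the singularities of f are simple poles at z = 7, z = -1.
  |7|² = 49 > 36 = 6², so this pole is outside the contour.
  |-1|² = 1 < 36 = 6², so this pole is inside the contour.

With P(z) = -2*z - 1 and Q(z) = z^2 - 6*z - 7, each pole is simple, so Res(f, z₀) = P(z₀)/Q'(z₀) with Q'(z) = 2*z - 6.
  Res(f, -1) = P(-1)/Q'(-1) = (1)/(-8) = -1/8

∮_C f(z) dz = 2πi · (-1/8) = -I*pi/4

Final answer: -I*pi/4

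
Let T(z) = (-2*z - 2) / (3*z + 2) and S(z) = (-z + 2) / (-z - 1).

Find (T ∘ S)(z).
(-4*z + 2)/(5*z - 4)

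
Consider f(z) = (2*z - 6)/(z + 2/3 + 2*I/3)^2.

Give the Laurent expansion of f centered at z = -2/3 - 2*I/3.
Put w = z - (-2/3 - 2*I/3), i.e. z = w - 2/3 - 2*I/3. The denominator is w^2, so it suffices to rewrite the numerator in powers of w.

P(z) = 2*z - 6
P(w - 2/3 - 2*I/3) = -22/3 - 4*I/3 + 2*w

Dividing each term by w^2:
  f = (-22/3 - 4*I/3)/w^2 + 2/w

Substituting back w = z + 2/3 + 2*I/3:
  f(z) = (-22/3 - 4*I/3)/(z + 2/3 + 2*I/3)^2 + 2/(z + 2/3 + 2*I/3)

The series is finite because the numerator is a polynomial; the negative powers form the principal part, and the coefficient of 1/(z + 2/3 + 2*I/3) gives Res(f, -2/3 - 2*I/3) = 2.

Final answer: (-22/3 - 4*I/3)/(z + 2/3 + 2*I/3)^2 + 2/(z + 2/3 + 2*I/3)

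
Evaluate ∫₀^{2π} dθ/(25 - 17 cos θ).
sqrt(21)*pi/42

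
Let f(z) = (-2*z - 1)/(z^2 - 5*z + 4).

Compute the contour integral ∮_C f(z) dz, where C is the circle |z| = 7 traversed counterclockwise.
-4*I*pi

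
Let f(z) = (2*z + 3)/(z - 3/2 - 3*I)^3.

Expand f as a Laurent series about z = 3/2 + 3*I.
(6 + 6*I)/(z - 3/2 - 3*I)^3 + 2/(z - 3/2 - 3*I)^2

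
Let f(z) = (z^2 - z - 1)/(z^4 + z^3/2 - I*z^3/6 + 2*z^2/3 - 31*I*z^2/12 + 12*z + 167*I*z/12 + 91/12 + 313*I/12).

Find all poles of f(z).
{-2 - I, -3/2 - I/3, 1 + 3*I, 2 - 3*I/2}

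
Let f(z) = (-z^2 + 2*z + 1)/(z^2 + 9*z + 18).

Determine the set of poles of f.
The singularities of f are the zeros of the denominator. Factoring,
  z^2 + 9*z + 18 = (z + 6)*(z + 3)
so the candidates are z = -6, z = -3.

Check the numerator P(z) = -z^2 + 2*z + 1 at each one:
  P(-6) = -47 ≠ 0, so z = -6 is a (simple) pole.
  P(-3) = -14 ≠ 0, so z = -3 is a (simple) pole.

Poles of f: {-6, -3}

Final answer: {-6, -3}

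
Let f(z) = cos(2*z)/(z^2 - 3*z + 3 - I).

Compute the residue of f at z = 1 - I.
Write f(z) = P(z)/Q(z) with P(z) = cos(2*z) and Q(z) = z^2 - 3*z + 3 - I.
The denominator factors as Q(z) = (z - 2 - I)*(z - 1 + I), so z = 1 - I is a simple zero of Q and P is analytic there; z = 1 - I is therefore a simple pole and
  Res(f, z₀) = P(z₀)/Q'(z₀).

Q'(z) = 2*z - 3, so Q'(1 - I) = -1 - 2*I.
P(1 - I) = cos(2 - 2*I).

Res(f, 1 - I) = (cos(2 - 2*I))/(-1 - 2*I) = (-1/5 + 2*I/5)*cos(2 - 2*I)

Final answer: (-1/5 + 2*I/5)*cos(2 - 2*I)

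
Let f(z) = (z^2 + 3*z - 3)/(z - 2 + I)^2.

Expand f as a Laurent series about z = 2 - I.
Put w = z - (2 - I), i.e. z = w + 2 - I. The denominator is w^2, so it suffices to rewrite the numerator in powers of w.

P(z) = z^2 + 3*z - 3
P(w + 2 - I) = 6 - 7*I + (7 - 2*I)*w + w^2

Dividing each term by w^2:
  f = (6 - 7*I)/w^2 + (7 - 2*I)/w + 1

Substituting back w = z - 2 + I:
  f(z) = (6 - 7*I)/(z - 2 + I)^2 + (7 - 2*I)/(z - 2 + I) + 1

The series is finite because the numerator is a polynomial; the negative powers form the principal part, and the coefficient of 1/(z - 2 + I) gives Res(f, 2 - I) = 7 - 2*I.

Final answer: (6 - 7*I)/(z - 2 + I)^2 + (7 - 2*I)/(z - 2 + I) + 1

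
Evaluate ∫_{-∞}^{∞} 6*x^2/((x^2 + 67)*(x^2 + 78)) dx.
Let f(z) = 6*z^2/((z^2 + 67)*(z^2 + 78)). The denominator has no real zeros and deg Q - deg P = 2 ≥ 2, so the integral of f over the upper semicircle |z| = R tends to 0 as R → ∞. Closing the contour in the upper half-plane,
  ∫_{-∞}^{∞} f(x) dx = 2πi · Σ Res(f, z_k)  over the poles with Im z_k > 0.

Zeros of the denominator: z^2 + 78 = 0 gives z = ±sqrt(78)*I; z^2 + 67 = 0 gives z = ±sqrt(67)*I.
Upper half-plane: z = sqrt(67)*I, z = sqrt(78)*I (simple).

Each pole is a simple zero of Q(z) = z^4 + 145*z^2 + 5226, so Res(f, z₀) = P(z₀)/Q'(z₀) with P(z) = 6*z^2, Q'(z) = 4*z^3 + 290*z:
  Res(f, sqrt(67)*I) = (-402)/(22*sqrt(67)*I) = 3*sqrt(67)*I/11
  Res(f, sqrt(78)*I) = (-468)/(-22*sqrt(78)*I) = -3*sqrt(78)*I/11

Sum of residues: 3*I*(-sqrt(78) + sqrt(67))/11
∫_{-∞}^{∞} f(x) dx = 2πi · (3*I*(-sqrt(78) + sqrt(67))/11) = 6*pi*(-sqrt(67) + sqrt(78))/11

Final answer: 6*pi*(-sqrt(67) + sqrt(78))/11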